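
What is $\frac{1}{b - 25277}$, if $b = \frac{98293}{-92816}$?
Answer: $- \frac{92816}{2346208325} \approx -3.956 \cdot 10^{-5}$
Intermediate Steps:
$b = - \frac{98293}{92816}$ ($b = 98293 \left(- \frac{1}{92816}\right) = - \frac{98293}{92816} \approx -1.059$)
$\frac{1}{b - 25277} = \frac{1}{- \frac{98293}{92816} - 25277} = \frac{1}{- \frac{2346208325}{92816}} = - \frac{92816}{2346208325}$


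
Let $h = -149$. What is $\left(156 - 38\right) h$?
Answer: $-17582$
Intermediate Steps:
$\left(156 - 38\right) h = \left(156 - 38\right) \left(-149\right) = 118 \left(-149\right) = -17582$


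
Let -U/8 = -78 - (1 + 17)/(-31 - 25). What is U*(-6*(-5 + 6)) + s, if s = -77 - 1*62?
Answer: -27073/7 ≈ -3867.6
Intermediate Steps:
U = 4350/7 (U = -8*(-78 - (1 + 17)/(-31 - 25)) = -8*(-78 - 18/(-56)) = -8*(-78 - 18*(-1)/56) = -8*(-78 - 1*(-9/28)) = -8*(-78 + 9/28) = -8*(-2175/28) = 4350/7 ≈ 621.43)
s = -139 (s = -77 - 62 = -139)
U*(-6*(-5 + 6)) + s = 4350*(-6*(-5 + 6))/7 - 139 = 4350*(-6*1)/7 - 139 = (4350/7)*(-6) - 139 = -26100/7 - 139 = -27073/7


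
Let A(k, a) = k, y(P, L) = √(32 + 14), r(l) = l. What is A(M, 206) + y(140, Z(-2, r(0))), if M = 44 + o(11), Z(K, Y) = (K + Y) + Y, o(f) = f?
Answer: 55 + √46 ≈ 61.782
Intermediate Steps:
Z(K, Y) = K + 2*Y
y(P, L) = √46
M = 55 (M = 44 + 11 = 55)
A(M, 206) + y(140, Z(-2, r(0))) = 55 + √46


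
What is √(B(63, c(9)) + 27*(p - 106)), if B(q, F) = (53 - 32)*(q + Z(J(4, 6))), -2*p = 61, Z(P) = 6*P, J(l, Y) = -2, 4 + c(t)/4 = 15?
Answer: 3*I*√1162/2 ≈ 51.132*I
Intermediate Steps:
c(t) = 44 (c(t) = -16 + 4*15 = -16 + 60 = 44)
p = -61/2 (p = -½*61 = -61/2 ≈ -30.500)
B(q, F) = -252 + 21*q (B(q, F) = (53 - 32)*(q + 6*(-2)) = 21*(q - 12) = 21*(-12 + q) = -252 + 21*q)
√(B(63, c(9)) + 27*(p - 106)) = √((-252 + 21*63) + 27*(-61/2 - 106)) = √((-252 + 1323) + 27*(-273/2)) = √(1071 - 7371/2) = √(-5229/2) = 3*I*√1162/2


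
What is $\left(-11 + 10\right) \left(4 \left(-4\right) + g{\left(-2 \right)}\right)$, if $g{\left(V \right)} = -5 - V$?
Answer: $19$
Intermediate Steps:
$\left(-11 + 10\right) \left(4 \left(-4\right) + g{\left(-2 \right)}\right) = \left(-11 + 10\right) \left(4 \left(-4\right) - 3\right) = - (-16 + \left(-5 + 2\right)) = - (-16 - 3) = \left(-1\right) \left(-19\right) = 19$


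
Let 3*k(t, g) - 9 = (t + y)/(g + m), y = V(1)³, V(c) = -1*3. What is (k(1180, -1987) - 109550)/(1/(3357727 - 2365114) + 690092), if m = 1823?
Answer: -17833376809267/112339063625108 ≈ -0.15875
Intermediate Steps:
V(c) = -3
y = -27 (y = (-3)³ = -27)
k(t, g) = 3 + (-27 + t)/(3*(1823 + g)) (k(t, g) = 3 + ((t - 27)/(g + 1823))/3 = 3 + ((-27 + t)/(1823 + g))/3 = 3 + (-27 + t)/(3*(1823 + g)))
(k(1180, -1987) - 109550)/(1/(3357727 - 2365114) + 690092) = ((16380 + 1180 + 9*(-1987))/(3*(1823 - 1987)) - 109550)/(1/(3357727 - 2365114) + 690092) = ((⅓)*(16380 + 1180 - 17883)/(-164) - 109550)/(1/992613 + 690092) = ((⅓)*(-1/164)*(-323) - 109550)/(1/992613 + 690092) = (323/492 - 109550)/(684994290397/992613) = -53898277/492*992613/684994290397 = -17833376809267/112339063625108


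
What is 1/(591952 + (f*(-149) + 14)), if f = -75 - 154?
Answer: 1/626087 ≈ 1.5972e-6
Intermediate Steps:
f = -229
1/(591952 + (f*(-149) + 14)) = 1/(591952 + (-229*(-149) + 14)) = 1/(591952 + (34121 + 14)) = 1/(591952 + 34135) = 1/626087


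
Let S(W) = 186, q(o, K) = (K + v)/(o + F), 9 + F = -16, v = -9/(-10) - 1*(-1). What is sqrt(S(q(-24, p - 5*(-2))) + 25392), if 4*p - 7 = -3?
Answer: 21*sqrt(58) ≈ 159.93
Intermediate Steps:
p = 1 (p = 7/4 + (1/4)*(-3) = 7/4 - 3/4 = 1)
v = 19/10 (v = -9*(-1/10) + 1 = 9/10 + 1 = 19/10 ≈ 1.9000)
F = -25 (F = -9 - 16 = -25)
q(o, K) = (19/10 + K)/(-25 + o) (q(o, K) = (K + 19/10)/(o - 25) = (19/10 + K)/(-25 + o))
sqrt(S(q(-24, p - 5*(-2))) + 25392) = sqrt(186 + 25392) = sqrt(25578) = 21*sqrt(58)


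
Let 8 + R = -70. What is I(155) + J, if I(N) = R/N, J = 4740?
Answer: 734622/155 ≈ 4739.5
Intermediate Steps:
R = -78 (R = -8 - 70 = -78)
I(N) = -78/N
I(155) + J = -78/155 + 4740 = 734622/155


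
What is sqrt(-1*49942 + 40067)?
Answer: 5*I*sqrt(395) ≈ 99.373*I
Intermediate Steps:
sqrt(-1*49942 + 40067) = sqrt(-49942 + 40067) = sqrt(-9875) = 5*I*sqrt(395)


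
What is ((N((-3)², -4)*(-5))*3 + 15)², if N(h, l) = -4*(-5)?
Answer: 81225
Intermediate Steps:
N(h, l) = 20
((N((-3)², -4)*(-5))*3 + 15)² = ((20*(-5))*3 + 15)² = (-100*3 + 15)² = (-300 + 15)² = (-285)² = 81225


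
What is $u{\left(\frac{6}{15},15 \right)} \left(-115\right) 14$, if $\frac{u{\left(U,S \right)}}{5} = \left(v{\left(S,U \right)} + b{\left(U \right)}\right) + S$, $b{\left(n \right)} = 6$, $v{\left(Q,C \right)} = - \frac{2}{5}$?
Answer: $-165830$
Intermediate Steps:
$v{\left(Q,C \right)} = - \frac{2}{5}$ ($v{\left(Q,C \right)} = \left(-2\right) \frac{1}{5} = - \frac{2}{5}$)
$u{\left(U,S \right)} = 28 + 5 S$ ($u{\left(U,S \right)} = 5 \left(\left(- \frac{2}{5} + 6\right) + S\right) = 5 \left(\frac{28}{5} + S\right) = 28 + 5 S$)
$u{\left(\frac{6}{15},15 \right)} \left(-115\right) 14 = \left(28 + 5 \cdot 15\right) \left(-115\right) 14 = \left(28 + 75\right) \left(-115\right) 14 = 103 \left(-115\right) 14 = \left(-11845\right) 14 = -165830$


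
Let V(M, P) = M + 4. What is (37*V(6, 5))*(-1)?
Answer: -370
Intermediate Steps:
V(M, P) = 4 + M
(37*V(6, 5))*(-1) = (37*(4 + 6))*(-1) = (37*10)*(-1) = 370*(-1) = -370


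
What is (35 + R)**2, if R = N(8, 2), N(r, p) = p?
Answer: 1369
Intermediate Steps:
R = 2
(35 + R)**2 = (35 + 2)**2 = 37**2 = 1369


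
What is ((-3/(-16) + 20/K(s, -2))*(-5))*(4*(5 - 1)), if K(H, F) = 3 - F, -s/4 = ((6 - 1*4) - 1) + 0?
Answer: -335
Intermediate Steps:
s = -4 (s = -4*(((6 - 1*4) - 1) + 0) = -4*(((6 - 4) - 1) + 0) = -4*((2 - 1) + 0) = -4*(1 + 0) = -4*1 = -4)
((-3/(-16) + 20/K(s, -2))*(-5))*(4*(5 - 1)) = ((-3/(-16) + 20/(3 - 1*(-2)))*(-5))*(4*(5 - 1)) = ((-3*(-1/16) + 20/(3 + 2))*(-5))*(4*4) = ((3/16 + 20/5)*(-5))*16 = ((3/16 + 20*(⅕))*(-5))*16 = ((3/16 + 4)*(-5))*16 = ((67/16)*(-5))*16 = -335/16*16 = -335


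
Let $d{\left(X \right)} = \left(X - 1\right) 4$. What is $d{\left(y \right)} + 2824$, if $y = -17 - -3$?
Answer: $2764$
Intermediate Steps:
$y = -14$ ($y = -17 + 3 = -14$)
$d{\left(X \right)} = -4 + 4 X$ ($d{\left(X \right)} = \left(-1 + X\right) 4 = -4 + 4 X$)
$d{\left(y \right)} + 2824 = \left(-4 + 4 \left(-14\right)\right) + 2824 = \left(-4 - 56\right) + 2824 = -60 + 2824 = 2764$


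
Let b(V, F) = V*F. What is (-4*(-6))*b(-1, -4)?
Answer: 96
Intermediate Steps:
b(V, F) = F*V
(-4*(-6))*b(-1, -4) = (-4*(-6))*(-4*(-1)) = 24*4 = 96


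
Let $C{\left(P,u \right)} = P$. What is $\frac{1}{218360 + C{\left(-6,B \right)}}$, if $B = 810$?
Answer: $\frac{1}{218354} \approx 4.5797 \cdot 10^{-6}$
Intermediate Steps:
$\frac{1}{218360 + C{\left(-6,B \right)}} = \frac{1}{218360 - 6} = \frac{1}{218354}$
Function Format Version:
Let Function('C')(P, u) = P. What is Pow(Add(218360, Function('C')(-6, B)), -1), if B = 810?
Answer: Rational(1, 218354) ≈ 4.5797e-6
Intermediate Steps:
Pow(Add(218360, Function('C')(-6, B)), -1) = Pow(Add(218360, -6), -1) = Pow(218354, -1) = Rational(1, 218354)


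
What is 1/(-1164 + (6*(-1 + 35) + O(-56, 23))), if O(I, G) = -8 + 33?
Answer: -1/935 ≈ -0.0010695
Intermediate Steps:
O(I, G) = 25
1/(-1164 + (6*(-1 + 35) + O(-56, 23))) = 1/(-1164 + (6*(-1 + 35) + 25)) = 1/(-1164 + (6*34 + 25)) = 1/(-1164 + (204 + 25)) = 1/(-1164 + 229) = 1/(-935) = -1/935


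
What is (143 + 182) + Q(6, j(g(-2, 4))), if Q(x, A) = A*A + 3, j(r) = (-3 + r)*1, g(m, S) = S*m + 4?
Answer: 377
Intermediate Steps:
g(m, S) = 4 + S*m
j(r) = -3 + r
Q(x, A) = 3 + A² (Q(x, A) = A² + 3 = 3 + A²)
(143 + 182) + Q(6, j(g(-2, 4))) = (143 + 182) + (3 + (-3 + (4 + 4*(-2)))²) = 325 + (3 + (-3 + (4 - 8))²) = 325 + (3 + (-3 - 4)²) = 325 + (3 + (-7)²) = 325 + (3 + 49) = 325 + 52 = 377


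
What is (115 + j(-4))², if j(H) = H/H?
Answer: 13456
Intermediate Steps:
j(H) = 1
(115 + j(-4))² = (115 + 1)² = 116² = 13456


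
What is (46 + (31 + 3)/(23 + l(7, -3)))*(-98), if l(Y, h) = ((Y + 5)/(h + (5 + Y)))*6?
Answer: -143080/31 ≈ -4615.5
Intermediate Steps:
l(Y, h) = 6*(5 + Y)/(5 + Y + h) (l(Y, h) = ((5 + Y)/(5 + Y + h))*6 = 6*(5 + Y)/(5 + Y + h))
(46 + (31 + 3)/(23 + l(7, -3)))*(-98) = (46 + (31 + 3)/(23 + 6*(5 + 7)/(5 + 7 - 3)))*(-98) = (46 + 34/(23 + 6*12/9))*(-98) = (46 + 34/(23 + 6*(1/9)*12))*(-98) = (46 + 34/(23 + 8))*(-98) = (46 + 34/31)*(-98) = (1460/31)*(-98) = -143080/31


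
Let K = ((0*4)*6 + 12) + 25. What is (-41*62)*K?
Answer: -94054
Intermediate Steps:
K = 37 (K = (0*6 + 12) + 25 = (0 + 12) + 25 = 12 + 25 = 37)
(-41*62)*K = -41*62*37 = -2542*37 = -94054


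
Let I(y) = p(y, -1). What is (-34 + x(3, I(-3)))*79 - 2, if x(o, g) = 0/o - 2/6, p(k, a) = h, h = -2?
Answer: -8143/3 ≈ -2714.3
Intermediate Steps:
p(k, a) = -2
I(y) = -2
x(o, g) = -⅓ (x(o, g) = 0 - 2*⅙ = 0 - ⅓ = -⅓)
(-34 + x(3, I(-3)))*79 - 2 = (-34 - ⅓)*79 - 2 = -103/3*79 - 2 = -8137/3 - 2 = -8143/3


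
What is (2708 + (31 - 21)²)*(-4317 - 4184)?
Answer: -23870808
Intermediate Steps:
(2708 + (31 - 21)²)*(-4317 - 4184) = (2708 + 10²)*(-8501) = (2708 + 100)*(-8501) = 2808*(-8501) = -23870808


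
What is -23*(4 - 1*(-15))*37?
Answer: -16169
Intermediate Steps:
-23*(4 - 1*(-15))*37 = -23*(4 + 15)*37 = -23*19*37 = -437*37 = -16169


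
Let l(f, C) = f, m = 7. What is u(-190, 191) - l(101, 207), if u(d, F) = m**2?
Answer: -52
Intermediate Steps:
u(d, F) = 49 (u(d, F) = 7**2 = 49)
u(-190, 191) - l(101, 207) = 49 - 1*101 = 49 - 101 = -52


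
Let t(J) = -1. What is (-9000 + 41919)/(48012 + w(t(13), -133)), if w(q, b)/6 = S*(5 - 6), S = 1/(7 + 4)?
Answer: 120703/176042 ≈ 0.68565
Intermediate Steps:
S = 1/11 ≈ 0.090909
w(q, b) = -6/11 (w(q, b) = 6*((5 - 6)/11) = 6*((1/11)*(-1)) = 6*(-1/11) = -6/11)
(-9000 + 41919)/(48012 + w(t(13), -133)) = (-9000 + 41919)/(48012 - 6/11) = 32919/(528126/11) = 32919*(11/528126) = 120703/176042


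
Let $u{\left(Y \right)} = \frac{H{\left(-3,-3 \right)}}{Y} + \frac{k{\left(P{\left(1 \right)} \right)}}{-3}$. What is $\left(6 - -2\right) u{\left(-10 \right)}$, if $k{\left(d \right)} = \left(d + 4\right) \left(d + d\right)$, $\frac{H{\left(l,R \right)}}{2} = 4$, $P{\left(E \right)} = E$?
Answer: $- \frac{496}{15} \approx -33.067$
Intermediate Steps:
$H{\left(l,R \right)} = 8$ ($H{\left(l,R \right)} = 2 \cdot 4 = 8$)
$k{\left(d \right)} = 2 d \left(4 + d\right)$ ($k{\left(d \right)} = \left(4 + d\right) 2 d = 2 d \left(4 + d\right)$)
$u{\left(Y \right)} = - \frac{10}{3} + \frac{8}{Y}$ ($u{\left(Y \right)} = \frac{8}{Y} + \frac{2 \cdot 1 \left(4 + 1\right)}{-3} = \frac{8}{Y} + 2 \cdot 1 \cdot 5 \left(- \frac{1}{3}\right) = \frac{8}{Y} + 10 \left(- \frac{1}{3}\right) = \frac{8}{Y} - \frac{10}{3} = - \frac{10}{3} + \frac{8}{Y}$)
$\left(6 - -2\right) u{\left(-10 \right)} = \left(6 - -2\right) \left(- \frac{10}{3} + \frac{8}{-10}\right) = \left(6 + 2\right) \left(- \frac{10}{3} + 8 \left(- \frac{1}{10}\right)\right) = 8 \left(- \frac{10}{3} - \frac{4}{5}\right) = 8 \left(- \frac{62}{15}\right) = - \frac{496}{15}$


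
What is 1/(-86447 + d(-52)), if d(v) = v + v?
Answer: -1/86551 ≈ -1.1554e-5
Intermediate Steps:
d(v) = 2*v
1/(-86447 + d(-52)) = 1/(-86447 + 2*(-52)) = 1/(-86447 - 104) = 1/(-86551) = -1/86551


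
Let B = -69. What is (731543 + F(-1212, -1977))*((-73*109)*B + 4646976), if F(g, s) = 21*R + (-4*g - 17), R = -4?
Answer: 3825769466610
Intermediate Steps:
F(g, s) = -101 - 4*g (F(g, s) = 21*(-4) + (-4*g - 17) = -84 + (-17 - 4*g) = -101 - 4*g)
(731543 + F(-1212, -1977))*((-73*109)*B + 4646976) = (731543 + (-101 - 4*(-1212)))*(-73*109*(-69) + 4646976) = (731543 + (-101 + 4848))*(-7957*(-69) + 4646976) = (731543 + 4747)*(549033 + 4646976) = 736290*5196009 = 3825769466610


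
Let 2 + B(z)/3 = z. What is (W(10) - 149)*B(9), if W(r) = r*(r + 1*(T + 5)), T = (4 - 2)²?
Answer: 861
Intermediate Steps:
T = 4 (T = 2² = 4)
B(z) = -6 + 3*z
W(r) = r*(9 + r) (W(r) = r*(r + 1*(4 + 5)) = r*(r + 1*9) = r*(r + 9) = r*(9 + r))
(W(10) - 149)*B(9) = (10*(9 + 10) - 149)*(-6 + 3*9) = (10*19 - 149)*(-6 + 27) = (190 - 149)*21 = 41*21 = 861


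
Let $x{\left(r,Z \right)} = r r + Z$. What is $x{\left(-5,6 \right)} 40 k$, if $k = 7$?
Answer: $8680$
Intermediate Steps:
$x{\left(r,Z \right)} = Z + r^{2}$ ($x{\left(r,Z \right)} = r^{2} + Z = Z + r^{2}$)
$x{\left(-5,6 \right)} 40 k = \left(6 + \left(-5\right)^{2}\right) 40 \cdot 7 = \left(6 + 25\right) 40 \cdot 7 = 31 \cdot 40 \cdot 7 = 1240 \cdot 7 = 8680$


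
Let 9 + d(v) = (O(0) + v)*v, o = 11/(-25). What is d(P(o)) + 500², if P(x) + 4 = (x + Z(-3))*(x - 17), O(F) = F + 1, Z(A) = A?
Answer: 98899326891/390625 ≈ 2.5318e+5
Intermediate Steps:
O(F) = 1 + F
o = -11/25 (o = 11*(-1/25) = -11/25 ≈ -0.44000)
P(x) = -4 + (-17 + x)*(-3 + x) (P(x) = -4 + (x - 3)*(x - 17) = -4 + (-3 + x)*(-17 + x) = -4 + (-17 + x)*(-3 + x))
d(v) = -9 + v*(1 + v) (d(v) = -9 + ((1 + 0) + v)*v = -9 + (1 + v)*v = -9 + v*(1 + v))
d(P(o)) + 500² = (-9 + (47 + (-11/25)² - 20*(-11/25)) + (47 + (-11/25)² - 20*(-11/25))²) + 500² = (-9 + (47 + 121/625 + 44/5) + (47 + 121/625 + 44/5)²) + 250000 = (-9 + 34996/625 + (34996/625)²) + 250000 = (-9 + 34996/625 + 1224720016/390625) + 250000 = 1243076891/390625 + 250000 = 98899326891/390625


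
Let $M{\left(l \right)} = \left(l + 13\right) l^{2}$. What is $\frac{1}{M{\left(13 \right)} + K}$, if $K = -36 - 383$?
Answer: $\frac{1}{3975} \approx 0.00025157$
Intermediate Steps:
$M{\left(l \right)} = l^{2} \left(13 + l\right)$ ($M{\left(l \right)} = \left(13 + l\right) l^{2} = l^{2} \left(13 + l\right)$)
$K = -419$
$\frac{1}{M{\left(13 \right)} + K} = \frac{1}{13^{2} \left(13 + 13\right) - 419} = \frac{1}{169 \cdot 26 - 419} = \frac{1}{4394 - 419} = \frac{1}{3975}$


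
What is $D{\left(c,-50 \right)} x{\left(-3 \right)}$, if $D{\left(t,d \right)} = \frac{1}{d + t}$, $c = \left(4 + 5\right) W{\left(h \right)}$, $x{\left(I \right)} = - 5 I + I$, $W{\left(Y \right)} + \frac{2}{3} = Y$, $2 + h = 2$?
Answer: $- \frac{3}{14} \approx -0.21429$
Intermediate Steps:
$h = 0$ ($h = -2 + 2 = 0$)
$W{\left(Y \right)} = - \frac{2}{3} + Y$
$x{\left(I \right)} = - 4 I$
$c = -6$ ($c = \left(4 + 5\right) \left(- \frac{2}{3} + 0\right) = 9 \left(- \frac{2}{3}\right) = -6$)
$D{\left(c,-50 \right)} x{\left(-3 \right)} = \frac{\left(-4\right) \left(-3\right)}{-50 - 6} = \frac{1}{-56} \cdot 12 = \left(- \frac{1}{56}\right) 12 = - \frac{3}{14}$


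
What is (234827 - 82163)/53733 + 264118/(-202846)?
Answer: 2795904875/1816587353 ≈ 1.5391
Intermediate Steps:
(234827 - 82163)/53733 + 264118/(-202846) = 152664*(1/53733) + 264118*(-1/202846) = 50888/17911 - 132059/101423 = 2795904875/1816587353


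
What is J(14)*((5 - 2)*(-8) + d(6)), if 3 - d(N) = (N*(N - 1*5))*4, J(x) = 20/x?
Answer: -450/7 ≈ -64.286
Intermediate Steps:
d(N) = 3 - 4*N*(-5 + N) (d(N) = 3 - N*(N - 1*5)*4 = 3 - N*(N - 5)*4 = 3 - N*(-5 + N)*4 = 3 - 4*N*(-5 + N))
J(14)*((5 - 2)*(-8) + d(6)) = (20/14)*((5 - 2)*(-8) + (3 - 4*6**2 + 20*6)) = (20*(1/14))*(3*(-8) + (3 - 4*36 + 120)) = 10*(-24 + (3 - 144 + 120))/7 = 10*(-24 - 21)/7 = (10/7)*(-45) = -450/7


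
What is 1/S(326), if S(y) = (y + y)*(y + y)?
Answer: 1/425104 ≈ 2.3524e-6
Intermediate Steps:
S(y) = 4*y² (S(y) = (2*y)*(2*y) = 4*y²)
1/S(326) = 1/(4*326²) = 1/(4*106276) = 1/425104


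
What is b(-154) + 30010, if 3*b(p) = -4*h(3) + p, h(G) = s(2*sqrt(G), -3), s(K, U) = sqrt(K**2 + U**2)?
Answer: 89876/3 - 4*sqrt(21)/3 ≈ 29953.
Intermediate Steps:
h(G) = sqrt(9 + 4*G) (h(G) = sqrt((2*sqrt(G))**2 + (-3)**2) = sqrt(4*G + 9) = sqrt(9 + 4*G))
b(p) = -4*sqrt(21)/3 + p/3 (b(p) = (-4*sqrt(9 + 4*3) + p)/3 = (-4*sqrt(9 + 12) + p)/3 = (-4*sqrt(21) + p)/3 = (p - 4*sqrt(21))/3 = -4*sqrt(21)/3 + p/3)
b(-154) + 30010 = (-4*sqrt(21)/3 + (1/3)*(-154)) + 30010 = (-4*sqrt(21)/3 - 154/3) + 30010 = (-154/3 - 4*sqrt(21)/3) + 30010 = 89876/3 - 4*sqrt(21)/3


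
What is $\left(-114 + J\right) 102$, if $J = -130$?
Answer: $-24888$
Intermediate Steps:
$\left(-114 + J\right) 102 = \left(-114 - 130\right) 102 = \left(-244\right) 102 = -24888$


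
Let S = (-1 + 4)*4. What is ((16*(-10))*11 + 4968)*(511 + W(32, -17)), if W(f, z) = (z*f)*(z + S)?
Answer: 10365048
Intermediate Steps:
S = 12 (S = 3*4 = 12)
W(f, z) = f*z*(12 + z) (W(f, z) = (z*f)*(z + 12) = (f*z)*(12 + z) = f*z*(12 + z))
((16*(-10))*11 + 4968)*(511 + W(32, -17)) = ((16*(-10))*11 + 4968)*(511 + 32*(-17)*(12 - 17)) = (-160*11 + 4968)*(511 + 32*(-17)*(-5)) = (-1760 + 4968)*(511 + 2720) = 3208*3231 = 10365048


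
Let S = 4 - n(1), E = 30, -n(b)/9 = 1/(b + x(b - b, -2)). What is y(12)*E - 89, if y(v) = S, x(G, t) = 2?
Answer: 121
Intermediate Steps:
n(b) = -9/(2 + b) (n(b) = -9/(b + 2) = -9/(2 + b))
S = 7 (S = 4 - (-9)/(2 + 1) = 4 - (-9)/3 = 4 - 1*(-3) = 4 + 3 = 7)
y(v) = 7
y(12)*E - 89 = 7*30 - 89 = 210 - 89 = 121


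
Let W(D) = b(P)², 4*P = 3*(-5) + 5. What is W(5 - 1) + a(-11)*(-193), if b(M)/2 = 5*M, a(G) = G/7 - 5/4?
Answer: 32747/28 ≈ 1169.5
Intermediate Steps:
a(G) = -5/4 + G/7 (a(G) = G*(⅐) - 5*¼ = G/7 - 5/4 = -5/4 + G/7)
P = -5/2 (P = (3*(-5) + 5)/4 = (-15 + 5)/4 = (¼)*(-10) = -5/2 ≈ -2.5000)
b(M) = 10*M (b(M) = 2*(5*M) = 10*M)
W(D) = 625 (W(D) = (10*(-5/2))² = (-25)² = 625)
W(5 - 1) + a(-11)*(-193) = 625 + (-5/4 + (⅐)*(-11))*(-193) = 625 + (-5/4 - 11/7)*(-193) = 625 - 79/28*(-193) = 625 + 15247/28 = 32747/28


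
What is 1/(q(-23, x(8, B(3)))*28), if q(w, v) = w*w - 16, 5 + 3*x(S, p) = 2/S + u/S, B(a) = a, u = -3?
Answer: 1/14364 ≈ 6.9618e-5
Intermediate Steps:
x(S, p) = -5/3 - 1/(3*S) (x(S, p) = -5/3 + (2/S - 3/S)/3 = -5/3 + (-1/S)/3 = -5/3 - 1/(3*S))
q(w, v) = -16 + w**2 (q(w, v) = w**2 - 16 = -16 + w**2)
1/(q(-23, x(8, B(3)))*28) = 1/((-16 + (-23)**2)*28) = 1/((-16 + 529)*28) = 1/(513*28) = 1/14364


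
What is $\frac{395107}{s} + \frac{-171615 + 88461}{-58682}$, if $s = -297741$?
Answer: $\frac{12890870}{143213421} \approx 0.090012$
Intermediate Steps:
$\frac{395107}{s} + \frac{-171615 + 88461}{-58682} = \frac{395107}{-297741} + \frac{-171615 + 88461}{-58682} = 395107 \left(- \frac{1}{297741}\right) - - \frac{41577}{29341} = - \frac{395107}{297741} + \frac{41577}{29341} = \frac{12890870}{143213421}$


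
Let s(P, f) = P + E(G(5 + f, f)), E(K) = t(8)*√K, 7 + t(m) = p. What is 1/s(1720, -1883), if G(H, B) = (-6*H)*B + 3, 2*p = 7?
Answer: 6880/1051498009 + 14*I*√21217641/1051498009 ≈ 6.543e-6 + 6.1329e-5*I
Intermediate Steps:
p = 7/2 (p = (½)*7 = 7/2 ≈ 3.5000)
t(m) = -7/2 (t(m) = -7 + 7/2 = -7/2)
G(H, B) = 3 - 6*B*H (G(H, B) = -6*B*H + 3 = 3 - 6*B*H)
E(K) = -7*√K/2
s(P, f) = P - 7*√(3 - 6*f*(5 + f))/2
1/s(1720, -1883) = 1/(1720 - 7*√3*√(1 - 2*(-1883)*(5 - 1883))/2) = 1/(1720 - 7*√3*√(1 - 2*(-1883)*(-1878))/2) = 1/(1720 - 7*√3*√(1 - 7072548)/2) = 1/(1720 - 7*√3*√(-7072547)/2) = 1/(1720 - 7*√3*I*√7072547/2) = 1/(1720 - 7*I*√21217641/2)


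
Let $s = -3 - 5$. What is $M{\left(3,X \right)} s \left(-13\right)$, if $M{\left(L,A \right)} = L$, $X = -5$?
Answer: $312$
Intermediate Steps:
$s = -8$
$M{\left(3,X \right)} s \left(-13\right) = 3 \left(-8\right) \left(-13\right) = \left(-24\right) \left(-13\right) = 312$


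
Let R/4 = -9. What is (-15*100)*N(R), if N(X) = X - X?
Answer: 0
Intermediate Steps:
R = -36 (R = 4*(-9) = -36)
N(X) = 0
(-15*100)*N(R) = -15*100*0 = -1500*0 = 0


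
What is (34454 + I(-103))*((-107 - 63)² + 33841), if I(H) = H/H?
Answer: 2161741155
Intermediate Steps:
I(H) = 1
(34454 + I(-103))*((-107 - 63)² + 33841) = (34454 + 1)*((-107 - 63)² + 33841) = 34455*((-170)² + 33841) = 34455*(28900 + 33841) = 34455*62741 = 2161741155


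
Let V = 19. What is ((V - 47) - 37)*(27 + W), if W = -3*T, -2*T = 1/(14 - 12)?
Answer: -7215/4 ≈ -1803.8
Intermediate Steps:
T = -¼ (T = -1/(2*(14 - 12)) = -½/2 = -½*½ = -¼ ≈ -0.25000)
W = ¾ (W = -3*(-¼) = ¾ ≈ 0.75000)
((V - 47) - 37)*(27 + W) = ((19 - 47) - 37)*(27 + ¾) = (-28 - 37)*(111/4) = -65*111/4 = -7215/4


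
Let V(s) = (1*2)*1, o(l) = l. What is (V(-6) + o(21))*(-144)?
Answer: -3312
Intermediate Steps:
V(s) = 2 (V(s) = 2*1 = 2)
(V(-6) + o(21))*(-144) = (2 + 21)*(-144) = 23*(-144) = -3312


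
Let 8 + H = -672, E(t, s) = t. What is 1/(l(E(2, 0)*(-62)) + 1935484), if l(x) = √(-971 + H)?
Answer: 1935484/3746098315907 - I*√1651/3746098315907 ≈ 5.1667e-7 - 1.0847e-11*I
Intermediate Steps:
H = -680 (H = -8 - 672 = -680)
l(x) = I*√1651 (l(x) = √(-971 - 680) = √(-1651) = I*√1651)
1/(l(E(2, 0)*(-62)) + 1935484) = 1/(I*√1651 + 1935484) = 1/(1935484 + I*√1651)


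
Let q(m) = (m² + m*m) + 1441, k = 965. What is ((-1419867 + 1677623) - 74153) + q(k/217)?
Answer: 8715399366/47089 ≈ 1.8508e+5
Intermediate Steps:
q(m) = 1441 + 2*m² (q(m) = (m² + m²) + 1441 = 2*m² + 1441 = 1441 + 2*m²)
((-1419867 + 1677623) - 74153) + q(k/217) = ((-1419867 + 1677623) - 74153) + (1441 + 2*(965/217)²) = (257756 - 74153) + (1441 + 2*(965*(1/217))²) = 183603 + (1441 + 2*(965/217)²) = 183603 + (1441 + 2*(931225/47089)) = 183603 + (1441 + 1862450/47089) = 183603 + 69717699/47089 = 8715399366/47089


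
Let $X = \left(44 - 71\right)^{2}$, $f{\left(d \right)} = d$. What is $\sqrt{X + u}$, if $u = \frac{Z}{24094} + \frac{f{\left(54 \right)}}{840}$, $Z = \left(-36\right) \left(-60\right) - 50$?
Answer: $\frac{\sqrt{215963187235}}{17210} \approx 27.003$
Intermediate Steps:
$X = 729$ ($X = \left(-27\right)^{2} = 729$)
$Z = 2110$ ($Z = 2160 - 50 = 2110$)
$u = \frac{5227}{34420}$ ($u = \frac{2110}{24094} + \frac{54}{840} = 2110 \cdot \frac{1}{24094} + 54 \cdot \frac{1}{840} = \frac{1055}{12047} + \frac{9}{140} = \frac{5227}{34420} \approx 0.15186$)
$\sqrt{X + u} = \sqrt{729 + \frac{5227}{34420}} = \sqrt{\frac{25097407}{34420}} = \frac{\sqrt{215963187235}}{17210}$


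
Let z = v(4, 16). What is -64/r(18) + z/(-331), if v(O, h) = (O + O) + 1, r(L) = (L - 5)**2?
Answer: -22705/55939 ≈ -0.40589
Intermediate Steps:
r(L) = (-5 + L)**2
v(O, h) = 1 + 2*O (v(O, h) = 2*O + 1 = 1 + 2*O)
z = 9 (z = 1 + 2*4 = 1 + 8 = 9)
-64/r(18) + z/(-331) = -64/(-5 + 18)**2 + 9/(-331) = -64/(13**2) + 9*(-1/331) = -64/169 - 9/331 = -22705/55939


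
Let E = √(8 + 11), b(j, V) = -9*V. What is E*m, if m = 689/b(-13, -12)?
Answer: 689*√19/108 ≈ 27.808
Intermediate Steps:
E = √19 ≈ 4.3589
m = 689/108 (m = 689/((-9*(-12))) = 689/108 ≈ 6.3796)
E*m = √19*(689/108) = 689*√19/108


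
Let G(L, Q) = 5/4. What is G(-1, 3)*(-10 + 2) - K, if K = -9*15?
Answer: 125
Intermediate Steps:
G(L, Q) = 5/4 (G(L, Q) = 5*(¼) = 5/4)
K = -135
G(-1, 3)*(-10 + 2) - K = 5*(-10 + 2)/4 - 1*(-135) = (5/4)*(-8) + 135 = -10 + 135 = 125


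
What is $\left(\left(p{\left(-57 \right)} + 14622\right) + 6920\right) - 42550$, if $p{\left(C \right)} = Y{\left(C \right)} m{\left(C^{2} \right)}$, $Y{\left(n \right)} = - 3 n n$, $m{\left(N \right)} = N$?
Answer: $-31689011$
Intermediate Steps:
$Y{\left(n \right)} = - 3 n^{2}$
$p{\left(C \right)} = - 3 C^{4}$ ($p{\left(C \right)} = - 3 C^{2} C^{2} = - 3 C^{4}$)
$\left(\left(p{\left(-57 \right)} + 14622\right) + 6920\right) - 42550 = \left(\left(- 3 \left(-57\right)^{4} + 14622\right) + 6920\right) - 42550 = \left(\left(\left(-3\right) 10556001 + 14622\right) + 6920\right) - 42550 = \left(\left(-31668003 + 14622\right) + 6920\right) - 42550 = \left(-31653381 + 6920\right) - 42550 = -31646461 - 42550 = -31689011$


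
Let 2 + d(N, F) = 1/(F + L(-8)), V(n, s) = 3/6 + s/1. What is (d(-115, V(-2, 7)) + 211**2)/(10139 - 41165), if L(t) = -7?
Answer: -44521/31026 ≈ -1.4350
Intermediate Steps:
V(n, s) = 1/2 + s (V(n, s) = 3*(1/6) + s*1 = 1/2 + s)
d(N, F) = -2 + 1/(-7 + F) (d(N, F) = -2 + 1/(F - 7) = -2 + 1/(-7 + F))
(d(-115, V(-2, 7)) + 211**2)/(10139 - 41165) = ((15 - 2*(1/2 + 7))/(-7 + (1/2 + 7)) + 211**2)/(10139 - 41165) = ((15 - 2*15/2)/(-7 + 15/2) + 44521)/(-31026) = ((15 - 15)/(1/2) + 44521)*(-1/31026) = (2*0 + 44521)*(-1/31026) = (0 + 44521)*(-1/31026) = 44521*(-1/31026) = -44521/31026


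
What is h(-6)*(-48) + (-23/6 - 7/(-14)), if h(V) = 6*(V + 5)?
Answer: 854/3 ≈ 284.67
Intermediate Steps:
h(V) = 30 + 6*V (h(V) = 6*(5 + V) = 30 + 6*V)
h(-6)*(-48) + (-23/6 - 7/(-14)) = (30 + 6*(-6))*(-48) + (-23/6 - 7/(-14)) = (30 - 36)*(-48) + (-23*⅙ - 7*(-1/14)) = -6*(-48) + (-23/6 + ½) = 288 - 10/3 = 854/3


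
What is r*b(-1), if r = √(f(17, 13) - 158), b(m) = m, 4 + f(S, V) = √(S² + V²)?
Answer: -I*√(162 - √458) ≈ -11.857*I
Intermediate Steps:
f(S, V) = -4 + √(S² + V²)
r = √(-162 + √458) (r = √((-4 + √(17² + 13²)) - 158) = √((-4 + √(289 + 169)) - 158) = √((-4 + √458) - 158) = √(-162 + √458) ≈ 11.857*I)
r*b(-1) = √(-162 + √458)*(-1) = -√(-162 + √458)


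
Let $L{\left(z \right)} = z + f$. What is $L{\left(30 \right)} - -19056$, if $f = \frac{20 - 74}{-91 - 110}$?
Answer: $\frac{1278780}{67} \approx 19086.0$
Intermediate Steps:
$f = \frac{18}{67}$ ($f = - \frac{54}{-201} = \left(-54\right) \left(- \frac{1}{201}\right) = \frac{18}{67} \approx 0.26866$)
$L{\left(z \right)} = \frac{18}{67} + z$ ($L{\left(z \right)} = z + \frac{18}{67} = \frac{18}{67} + z$)
$L{\left(30 \right)} - -19056 = \left(\frac{18}{67} + 30\right) - -19056 = \frac{2028}{67} + 19056 = \frac{1278780}{67}$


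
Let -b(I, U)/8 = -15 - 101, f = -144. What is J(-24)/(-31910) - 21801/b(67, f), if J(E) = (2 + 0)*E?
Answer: -347812683/14806240 ≈ -23.491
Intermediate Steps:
J(E) = 2*E
b(I, U) = 928 (b(I, U) = -8*(-15 - 101) = -8*(-116) = 928)
J(-24)/(-31910) - 21801/b(67, f) = (2*(-24))/(-31910) - 21801/928 = -48*(-1/31910) - 21801*1/928 = 24/15955 - 21801/928 = -347812683/14806240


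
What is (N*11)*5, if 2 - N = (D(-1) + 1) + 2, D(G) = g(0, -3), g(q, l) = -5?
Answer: 220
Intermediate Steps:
D(G) = -5
N = 4 (N = 2 - ((-5 + 1) + 2) = 2 - (-4 + 2) = 2 - 1*(-2) = 2 + 2 = 4)
(N*11)*5 = (4*11)*5 = 44*5 = 220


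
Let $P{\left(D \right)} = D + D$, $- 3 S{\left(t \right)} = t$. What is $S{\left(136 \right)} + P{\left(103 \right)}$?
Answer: $\frac{482}{3} \approx 160.67$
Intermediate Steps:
$S{\left(t \right)} = - \frac{t}{3}$
$P{\left(D \right)} = 2 D$
$S{\left(136 \right)} + P{\left(103 \right)} = \left(- \frac{1}{3}\right) 136 + 2 \cdot 103 = - \frac{136}{3} + 206 = \frac{482}{3}$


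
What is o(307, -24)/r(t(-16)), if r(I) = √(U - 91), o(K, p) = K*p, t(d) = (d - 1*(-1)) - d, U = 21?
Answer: 3684*I*√70/35 ≈ 880.64*I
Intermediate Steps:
t(d) = 1 (t(d) = (d + 1) - d = (1 + d) - d = 1)
r(I) = I*√70 (r(I) = √(21 - 91) = √(-70) = I*√70)
o(307, -24)/r(t(-16)) = (307*(-24))/((I*√70)) = -(-3684)*I*√70/35 = 3684*I*√70/35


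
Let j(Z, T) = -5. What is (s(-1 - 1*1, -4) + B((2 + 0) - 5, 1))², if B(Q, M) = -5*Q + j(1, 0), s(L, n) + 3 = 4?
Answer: 121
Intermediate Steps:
s(L, n) = 1 (s(L, n) = -3 + 4 = 1)
B(Q, M) = -5 - 5*Q (B(Q, M) = -5*Q - 5 = -5 - 5*Q)
(s(-1 - 1*1, -4) + B((2 + 0) - 5, 1))² = (1 + (-5 - 5*((2 + 0) - 5)))² = (1 + (-5 - 5*(2 - 5)))² = (1 + (-5 - 5*(-3)))² = (1 + (-5 + 15))² = (1 + 10)² = 11² = 121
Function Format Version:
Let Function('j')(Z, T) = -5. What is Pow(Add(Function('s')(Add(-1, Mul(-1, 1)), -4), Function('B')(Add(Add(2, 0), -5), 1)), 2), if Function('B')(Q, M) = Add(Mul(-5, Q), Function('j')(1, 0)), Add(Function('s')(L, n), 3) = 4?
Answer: 121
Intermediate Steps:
Function('s')(L, n) = 1 (Function('s')(L, n) = Add(-3, 4) = 1)
Function('B')(Q, M) = Add(-5, Mul(-5, Q)) (Function('B')(Q, M) = Add(Mul(-5, Q), -5) = Add(-5, Mul(-5, Q)))
Pow(Add(Function('s')(Add(-1, Mul(-1, 1)), -4), Function('B')(Add(Add(2, 0), -5), 1)), 2) = Pow(Add(1, Add(-5, Mul(-5, Add(Add(2, 0), -5)))), 2) = Pow(Add(1, Add(-5, Mul(-5, Add(2, -5)))), 2) = Pow(Add(1, Add(-5, Mul(-5, -3))), 2) = Pow(Add(1, Add(-5, 15)), 2) = Pow(Add(1, 10), 2) = Pow(11, 2) = 121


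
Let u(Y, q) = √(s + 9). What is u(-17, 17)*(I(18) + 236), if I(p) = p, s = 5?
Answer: 254*√14 ≈ 950.38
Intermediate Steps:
u(Y, q) = √14 (u(Y, q) = √(5 + 9) = √14)
u(-17, 17)*(I(18) + 236) = √14*(18 + 236) = √14*254 = 254*√14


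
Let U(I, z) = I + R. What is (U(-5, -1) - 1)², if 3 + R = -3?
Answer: 144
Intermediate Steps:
R = -6 (R = -3 - 3 = -6)
U(I, z) = -6 + I (U(I, z) = I - 6 = -6 + I)
(U(-5, -1) - 1)² = ((-6 - 5) - 1)² = (-11 - 1)² = (-12)² = 144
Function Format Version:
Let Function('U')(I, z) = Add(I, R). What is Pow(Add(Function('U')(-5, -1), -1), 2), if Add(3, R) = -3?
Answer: 144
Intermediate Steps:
R = -6 (R = Add(-3, -3) = -6)
Function('U')(I, z) = Add(-6, I) (Function('U')(I, z) = Add(I, -6) = Add(-6, I))
Pow(Add(Function('U')(-5, -1), -1), 2) = Pow(Add(Add(-6, -5), -1), 2) = Pow(Add(-11, -1), 2) = Pow(-12, 2) = 144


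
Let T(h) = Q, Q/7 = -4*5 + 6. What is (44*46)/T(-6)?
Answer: -1012/49 ≈ -20.653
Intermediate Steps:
Q = -98 (Q = 7*(-4*5 + 6) = 7*(-20 + 6) = 7*(-14) = -98)
T(h) = -98
(44*46)/T(-6) = (44*46)/(-98) = 2024*(-1/98) = -1012/49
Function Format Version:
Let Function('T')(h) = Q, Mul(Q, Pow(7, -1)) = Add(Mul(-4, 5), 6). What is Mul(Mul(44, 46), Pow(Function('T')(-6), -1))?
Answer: Rational(-1012, 49) ≈ -20.653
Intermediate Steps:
Q = -98 (Q = Mul(7, Add(Mul(-4, 5), 6)) = Mul(7, Add(-20, 6)) = Mul(7, -14) = -98)
Function('T')(h) = -98
Mul(Mul(44, 46), Pow(Function('T')(-6), -1)) = Mul(Mul(44, 46), Pow(-98, -1)) = Mul(2024, Rational(-1, 98)) = Rational(-1012, 49)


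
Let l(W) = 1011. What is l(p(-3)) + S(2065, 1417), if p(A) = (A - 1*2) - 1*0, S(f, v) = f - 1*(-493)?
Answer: 3569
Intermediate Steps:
S(f, v) = 493 + f (S(f, v) = f + 493 = 493 + f)
p(A) = -2 + A (p(A) = (A - 2) + 0 = (-2 + A) + 0 = -2 + A)
l(p(-3)) + S(2065, 1417) = 1011 + (493 + 2065) = 1011 + 2558 = 3569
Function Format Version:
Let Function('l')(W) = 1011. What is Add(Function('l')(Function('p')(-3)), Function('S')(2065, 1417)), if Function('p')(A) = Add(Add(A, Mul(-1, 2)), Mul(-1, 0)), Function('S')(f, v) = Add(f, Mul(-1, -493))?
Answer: 3569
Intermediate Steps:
Function('S')(f, v) = Add(493, f) (Function('S')(f, v) = Add(f, 493) = Add(493, f))
Function('p')(A) = Add(-2, A) (Function('p')(A) = Add(Add(A, -2), 0) = Add(Add(-2, A), 0) = Add(-2, A))
Add(Function('l')(Function('p')(-3)), Function('S')(2065, 1417)) = Add(1011, Add(493, 2065)) = Add(1011, 2558) = 3569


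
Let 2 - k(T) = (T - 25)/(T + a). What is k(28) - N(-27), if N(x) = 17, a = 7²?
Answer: -1158/77 ≈ -15.039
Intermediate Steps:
a = 49
k(T) = 2 - (-25 + T)/(49 + T) (k(T) = 2 - (T - 25)/(T + 49) = 2 - (-25 + T)/(49 + T))
k(28) - N(-27) = (123 + 28)/(49 + 28) - 1*17 = 151/77 - 17 = -1158/77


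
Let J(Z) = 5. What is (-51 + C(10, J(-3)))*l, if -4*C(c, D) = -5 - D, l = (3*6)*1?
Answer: -873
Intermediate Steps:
l = 18 (l = 18*1 = 18)
C(c, D) = 5/4 + D/4 (C(c, D) = -(-5 - D)/4 = 5/4 + D/4)
(-51 + C(10, J(-3)))*l = (-51 + (5/4 + (1/4)*5))*18 = (-51 + (5/4 + 5/4))*18 = (-51 + 5/2)*18 = -97/2*18 = -873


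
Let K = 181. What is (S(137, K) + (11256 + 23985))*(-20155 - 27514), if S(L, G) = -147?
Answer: -1672895886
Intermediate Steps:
(S(137, K) + (11256 + 23985))*(-20155 - 27514) = (-147 + (11256 + 23985))*(-20155 - 27514) = (-147 + 35241)*(-47669) = 35094*(-47669) = -1672895886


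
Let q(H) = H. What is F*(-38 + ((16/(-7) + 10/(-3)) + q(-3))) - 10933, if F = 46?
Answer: -274627/21 ≈ -13077.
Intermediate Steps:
F*(-38 + ((16/(-7) + 10/(-3)) + q(-3))) - 10933 = 46*(-38 + ((16/(-7) + 10/(-3)) - 3)) - 10933 = 46*(-38 + ((16*(-⅐) + 10*(-⅓)) - 3)) - 10933 = 46*(-38 + ((-16/7 - 10/3) - 3)) - 10933 = 46*(-38 + (-118/21 - 3)) - 10933 = 46*(-38 - 181/21) - 10933 = 46*(-979/21) - 10933 = -45034/21 - 10933 = -274627/21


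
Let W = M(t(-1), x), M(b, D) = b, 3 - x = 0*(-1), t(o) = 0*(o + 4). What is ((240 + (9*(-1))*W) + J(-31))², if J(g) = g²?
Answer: 1442401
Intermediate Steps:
t(o) = 0 (t(o) = 0*(4 + o) = 0)
x = 3 (x = 3 - 0*(-1) = 3 - 1*0 = 3 + 0 = 3)
W = 0
((240 + (9*(-1))*W) + J(-31))² = ((240 + (9*(-1))*0) + (-31)²)² = ((240 - 9*0) + 961)² = ((240 + 0) + 961)² = (240 + 961)² = 1201² = 1442401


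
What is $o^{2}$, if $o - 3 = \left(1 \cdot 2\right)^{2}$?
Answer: $49$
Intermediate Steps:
$o = 7$ ($o = 3 + \left(1 \cdot 2\right)^{2} = 3 + 2^{2} = 3 + 4 = 7$)
$o^{2} = 7^{2} = 49$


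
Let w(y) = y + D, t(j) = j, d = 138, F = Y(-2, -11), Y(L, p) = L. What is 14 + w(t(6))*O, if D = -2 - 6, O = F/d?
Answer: 968/69 ≈ 14.029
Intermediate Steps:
F = -2
O = -1/69 (O = -2/138 = -2*1/138 = -1/69 ≈ -0.014493)
D = -8
w(y) = -8 + y (w(y) = y - 8 = -8 + y)
14 + w(t(6))*O = 14 + (-8 + 6)*(-1/69) = 14 - 2*(-1/69) = 14 + 2/69 = 968/69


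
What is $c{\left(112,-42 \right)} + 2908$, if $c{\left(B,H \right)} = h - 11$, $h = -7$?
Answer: $2890$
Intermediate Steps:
$c{\left(B,H \right)} = -18$ ($c{\left(B,H \right)} = -7 - 11 = -18$)
$c{\left(112,-42 \right)} + 2908 = -18 + 2908 = 2890$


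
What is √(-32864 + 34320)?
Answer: 4*√91 ≈ 38.158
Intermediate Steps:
√(-32864 + 34320) = √1456 = 4*√91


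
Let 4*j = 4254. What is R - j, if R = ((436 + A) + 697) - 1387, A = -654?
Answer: -3943/2 ≈ -1971.5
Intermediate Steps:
j = 2127/2 (j = (1/4)*4254 = 2127/2 ≈ 1063.5)
R = -908 (R = ((436 - 654) + 697) - 1387 = (-218 + 697) - 1387 = 479 - 1387 = -908)
R - j = -908 - 1*2127/2 = -908 - 2127/2 = -3943/2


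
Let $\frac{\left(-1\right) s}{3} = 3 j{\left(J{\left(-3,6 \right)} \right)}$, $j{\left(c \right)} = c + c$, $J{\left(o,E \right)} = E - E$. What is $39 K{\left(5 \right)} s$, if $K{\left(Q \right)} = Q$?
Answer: $0$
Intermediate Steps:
$J{\left(o,E \right)} = 0$
$j{\left(c \right)} = 2 c$
$s = 0$ ($s = - 3 \cdot 3 \cdot 2 \cdot 0 = - 3 \cdot 3 \cdot 0 = \left(-3\right) 0 = 0$)
$39 K{\left(5 \right)} s = 39 \cdot 5 \cdot 0 = 195 \cdot 0 = 0$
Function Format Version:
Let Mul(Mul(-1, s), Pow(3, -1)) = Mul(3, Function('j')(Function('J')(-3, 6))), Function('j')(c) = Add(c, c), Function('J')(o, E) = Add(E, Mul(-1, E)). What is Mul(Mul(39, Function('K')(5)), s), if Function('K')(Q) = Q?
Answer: 0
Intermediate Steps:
Function('J')(o, E) = 0
Function('j')(c) = Mul(2, c)
s = 0 (s = Mul(-3, Mul(3, Mul(2, 0))) = Mul(-3, Mul(3, 0)) = Mul(-3, 0) = 0)
Mul(Mul(39, Function('K')(5)), s) = Mul(Mul(39, 5), 0) = Mul(195, 0) = 0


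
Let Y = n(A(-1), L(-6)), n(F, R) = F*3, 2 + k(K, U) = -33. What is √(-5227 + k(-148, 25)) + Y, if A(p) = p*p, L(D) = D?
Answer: 3 + I*√5262 ≈ 3.0 + 72.54*I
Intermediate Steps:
A(p) = p²
k(K, U) = -35 (k(K, U) = -2 - 33 = -35)
n(F, R) = 3*F
Y = 3 (Y = 3*(-1)² = 3*1 = 3)
√(-5227 + k(-148, 25)) + Y = √(-5227 - 35) + 3 = √(-5262) + 3 = I*√5262 + 3 = 3 + I*√5262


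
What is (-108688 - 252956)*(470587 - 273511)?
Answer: -71271352944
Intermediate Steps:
(-108688 - 252956)*(470587 - 273511) = -361644*197076 = -71271352944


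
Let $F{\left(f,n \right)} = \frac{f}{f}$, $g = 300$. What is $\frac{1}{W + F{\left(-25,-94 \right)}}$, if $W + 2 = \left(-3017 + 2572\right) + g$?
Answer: $- \frac{1}{146} \approx -0.0068493$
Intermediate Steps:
$F{\left(f,n \right)} = 1$
$W = -147$ ($W = -2 + \left(\left(-3017 + 2572\right) + 300\right) = -2 + \left(-445 + 300\right) = -2 - 145 = -147$)
$\frac{1}{W + F{\left(-25,-94 \right)}} = \frac{1}{-147 + 1} = \frac{1}{-146} = - \frac{1}{146}$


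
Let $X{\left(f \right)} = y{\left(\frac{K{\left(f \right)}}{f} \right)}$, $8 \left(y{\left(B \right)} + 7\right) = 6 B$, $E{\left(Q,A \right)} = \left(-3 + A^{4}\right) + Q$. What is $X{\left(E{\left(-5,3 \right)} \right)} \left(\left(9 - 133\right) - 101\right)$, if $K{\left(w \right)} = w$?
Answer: $\frac{5625}{4} \approx 1406.3$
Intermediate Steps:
$E{\left(Q,A \right)} = -3 + Q + A^{4}$
$y{\left(B \right)} = -7 + \frac{3 B}{4}$ ($y{\left(B \right)} = -7 + \frac{6 B}{8} = -7 + \frac{3 B}{4}$)
$X{\left(f \right)} = - \frac{25}{4}$ ($X{\left(f \right)} = -7 + \frac{3 \frac{f}{f}}{4} = -7 + \frac{3}{4} \cdot 1 = -7 + \frac{3}{4} = - \frac{25}{4}$)
$X{\left(E{\left(-5,3 \right)} \right)} \left(\left(9 - 133\right) - 101\right) = - \frac{25 \left(\left(9 - 133\right) - 101\right)}{4} = - \frac{25 \left(-124 - 101\right)}{4} = \left(- \frac{25}{4}\right) \left(-225\right) = \frac{5625}{4}$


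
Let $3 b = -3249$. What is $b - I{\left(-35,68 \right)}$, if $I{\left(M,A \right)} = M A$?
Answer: $1297$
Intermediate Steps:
$b = -1083$ ($b = \frac{1}{3} \left(-3249\right) = -1083$)
$I{\left(M,A \right)} = A M$
$b - I{\left(-35,68 \right)} = -1083 - 68 \left(-35\right) = -1083 - -2380 = -1083 + 2380 = 1297$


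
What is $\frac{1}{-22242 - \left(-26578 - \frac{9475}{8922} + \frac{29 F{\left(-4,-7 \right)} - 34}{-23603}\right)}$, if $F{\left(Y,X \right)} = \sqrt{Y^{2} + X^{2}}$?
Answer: $\frac{192333234427131813798}{834160881776240693902549} - \frac{54486591670908 \sqrt{65}}{834160881776240693902549} \approx 0.00023057$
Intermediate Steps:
$F{\left(Y,X \right)} = \sqrt{X^{2} + Y^{2}}$
$\frac{1}{-22242 - \left(-26578 - \frac{9475}{8922} + \frac{29 F{\left(-4,-7 \right)} - 34}{-23603}\right)} = \frac{1}{-22242 - \left(-26578 - \frac{9475}{8922} + \frac{29 \sqrt{\left(-7\right)^{2} + \left(-4\right)^{2}} - 34}{-23603}\right)} = \frac{1}{-22242 - \left(-26578 - \frac{9475}{8922} + \left(29 \sqrt{49 + 16} - 34\right) \left(- \frac{1}{23603}\right)\right)} = \frac{1}{-22242 + \left(26578 - \left(- \frac{9475}{8922} + \left(29 \sqrt{65} - 34\right) \left(- \frac{1}{23603}\right)\right)\right)} = \frac{1}{-22242 + \left(26578 - \left(- \frac{9475}{8922} + \left(-34 + 29 \sqrt{65}\right) \left(- \frac{1}{23603}\right)\right)\right)} = \frac{1}{-22242 + \left(26578 - \left(- \frac{9475}{8922} + \left(\frac{34}{23603} - \frac{29 \sqrt{65}}{23603}\right)\right)\right)} = \frac{1}{-22242 + \left(26578 - \left(- \frac{223335077}{210585966} - \frac{29 \sqrt{65}}{23603}\right)\right)} = \frac{1}{-22242 + \left(26578 + \left(\frac{223335077}{210585966} + \frac{29 \sqrt{65}}{23603}\right)\right)} = \frac{1}{-22242 + \left(\frac{5597177139425}{210585966} + \frac{29 \sqrt{65}}{23603}\right)} = \frac{1}{\frac{913324083653}{210585966} + \frac{29 \sqrt{65}}{23603}}$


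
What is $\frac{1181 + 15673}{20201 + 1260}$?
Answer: $\frac{16854}{21461} \approx 0.78533$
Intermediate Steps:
$\frac{1181 + 15673}{20201 + 1260} = \frac{16854}{21461}$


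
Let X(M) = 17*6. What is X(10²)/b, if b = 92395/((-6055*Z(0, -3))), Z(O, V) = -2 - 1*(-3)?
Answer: -7266/1087 ≈ -6.6845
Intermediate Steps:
Z(O, V) = 1 (Z(O, V) = -2 + 3 = 1)
X(M) = 102
b = -18479/1211 (b = 92395/((-6055*1)) = 92395/(-6055) = 92395*(-1/6055) = -18479/1211 ≈ -15.259)
X(10²)/b = 102/(-18479/1211) = 102*(-1211/18479) = -7266/1087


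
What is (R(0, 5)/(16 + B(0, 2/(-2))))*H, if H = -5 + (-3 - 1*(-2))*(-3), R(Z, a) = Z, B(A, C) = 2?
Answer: 0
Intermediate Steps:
H = -2 (H = -5 + (-3 + 2)*(-3) = -5 - 1*(-3) = -5 + 3 = -2)
(R(0, 5)/(16 + B(0, 2/(-2))))*H = (0/(16 + 2))*(-2) = (0/18)*(-2) = (0*(1/18))*(-2) = 0*(-2) = 0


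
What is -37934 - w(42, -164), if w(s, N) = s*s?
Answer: -39698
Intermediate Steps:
w(s, N) = s²
-37934 - w(42, -164) = -37934 - 1*42² = -37934 - 1*1764 = -37934 - 1764 = -39698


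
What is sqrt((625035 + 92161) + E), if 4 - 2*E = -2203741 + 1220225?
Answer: 2*sqrt(302239) ≈ 1099.5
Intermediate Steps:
E = 491760 (E = 2 - (-2203741 + 1220225)/2 = 2 - 1/2*(-983516) = 2 + 491758 = 491760)
sqrt((625035 + 92161) + E) = sqrt((625035 + 92161) + 491760) = sqrt(717196 + 491760) = sqrt(1208956) = 2*sqrt(302239)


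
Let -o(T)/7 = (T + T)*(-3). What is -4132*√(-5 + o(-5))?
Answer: -4132*I*√215 ≈ -60587.0*I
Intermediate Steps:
o(T) = 42*T (o(T) = -7*(T + T)*(-3) = -7*2*T*(-3) = -(-42)*T = 42*T)
-4132*√(-5 + o(-5)) = -4132*√(-5 + 42*(-5)) = -4132*√(-5 - 210) = -4132*I*√215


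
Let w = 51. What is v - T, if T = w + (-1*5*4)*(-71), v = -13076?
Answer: -14547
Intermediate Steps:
T = 1471 (T = 51 + (-1*5*4)*(-71) = 51 - 5*4*(-71) = 51 - 20*(-71) = 51 + 1420 = 1471)
v - T = -13076 - 1*1471 = -13076 - 1471 = -14547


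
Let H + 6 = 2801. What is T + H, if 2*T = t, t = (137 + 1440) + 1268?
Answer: 8435/2 ≈ 4217.5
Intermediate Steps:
H = 2795 (H = -6 + 2801 = 2795)
t = 2845 (t = 1577 + 1268 = 2845)
T = 2845/2 (T = (1/2)*2845 = 2845/2 ≈ 1422.5)
T + H = 2845/2 + 2795 = 8435/2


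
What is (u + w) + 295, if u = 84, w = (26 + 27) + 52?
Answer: 484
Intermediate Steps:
w = 105 (w = 53 + 52 = 105)
(u + w) + 295 = (84 + 105) + 295 = 189 + 295 = 484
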